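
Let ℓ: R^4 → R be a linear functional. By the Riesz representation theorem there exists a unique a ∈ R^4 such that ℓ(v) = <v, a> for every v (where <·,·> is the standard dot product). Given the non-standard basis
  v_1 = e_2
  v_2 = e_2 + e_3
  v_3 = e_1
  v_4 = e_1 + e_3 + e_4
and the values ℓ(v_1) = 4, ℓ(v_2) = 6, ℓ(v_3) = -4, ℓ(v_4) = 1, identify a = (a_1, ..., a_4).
a = (-4, 4, 2, 3)

Write a = (a_1, ..., a_4) in the standard basis. For each basis vector v_i, ℓ(v_i) = <v_i, a> is a linear equation in the a_j's. Collect the n equations into a matrix system V a = ℓ, where row i of V is v_i (expressed in the standard basis). Since V is invertible (lower-triangular with 1s on the diagonal, up to permutation), solve by back-substitution:
  V =
[[0, 1, 0, 0],
 [0, 1, 1, 0],
 [1, 0, 0, 0],
 [1, 0, 1, 1]]
  V a = (4, 6, -4, 1)
Solving gives a = (-4, 4, 2, 3).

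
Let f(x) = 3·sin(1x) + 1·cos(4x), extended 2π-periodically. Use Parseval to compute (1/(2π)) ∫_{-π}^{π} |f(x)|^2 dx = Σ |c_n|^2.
Σ |c_n|^2 = 5

Expand |f|^2 and use orthogonality of {sin(nx), cos(mx)} on [-π, π]:
  ∫_{-π}^{π} sin(nx)^2 dx = π, ∫ cos(mx)^2 dx = π, and cross terms integrate to 0.
So ∫_{-π}^{π} f(x)^2 dx = 3^2 · π + 1^2 · π = (9 + 1)π.
Divide by 2π: (9 + 1)/2 = 5.
By Parseval, this equals Σ |c_n|^2.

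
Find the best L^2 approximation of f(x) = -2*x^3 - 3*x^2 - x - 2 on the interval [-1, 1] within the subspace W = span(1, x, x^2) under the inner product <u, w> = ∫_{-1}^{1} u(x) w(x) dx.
g(x) = -3*x^2 - 11*x/5 - 2

The best approximation g ∈ W is the orthogonal projection of f onto W. Writing g = a_0 + a_1 x + a_2 x^2, the coefficients solve the normal equations G · a = b where
  G_{ij} = <φ_i, φ_j> and b_i = <f, φ_i>, with φ_0 = 1, φ_1 = x, φ_2 = x^2.
G =
  [2, 0, 2/3]
  [0, 2/3, 0]
  [2/3, 0, 2/5],
b = (-6, -22/15, -38/15).
Solving gives a_0 = -2, a_1 = -11/5, a_2 = -3, so
  g(x) = -3*x^2 - 11*x/5 - 2.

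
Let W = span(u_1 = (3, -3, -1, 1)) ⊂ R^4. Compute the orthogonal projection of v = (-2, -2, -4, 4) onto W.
proj_W(v) = (6/5, -6/5, -2/5, 2/5)

Set up U = [u_1 | ... | u_1] ∈ R^(4×1). The projector onto W = col(U) is P = U (U^T U)^(-1) U^T.
Compute U^T U =
  [20],
and U^T v = (8).
Solve U^T U · c = U^T v for the coefficients: c = (2/5). The projection is proj_W(v) = U c.
Check: (v - proj_W(v)) · u_1 = 0  (should be 0).
Result: proj_W(v) = (6/5, -6/5, -2/5, 2/5).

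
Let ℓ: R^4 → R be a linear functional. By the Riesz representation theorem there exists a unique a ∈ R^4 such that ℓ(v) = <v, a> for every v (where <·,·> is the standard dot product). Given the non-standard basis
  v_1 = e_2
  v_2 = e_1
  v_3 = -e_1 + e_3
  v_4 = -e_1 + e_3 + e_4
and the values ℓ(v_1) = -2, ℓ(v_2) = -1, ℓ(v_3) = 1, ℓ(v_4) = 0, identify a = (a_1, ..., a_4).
a = (-1, -2, 0, -1)

Write a = (a_1, ..., a_4) in the standard basis. For each basis vector v_i, ℓ(v_i) = <v_i, a> is a linear equation in the a_j's. Collect the n equations into a matrix system V a = ℓ, where row i of V is v_i (expressed in the standard basis). Since V is invertible (lower-triangular with 1s on the diagonal, up to permutation), solve by back-substitution:
  V =
[[0, 1, 0, 0],
 [1, 0, 0, 0],
 [-1, 0, 1, 0],
 [-1, 0, 1, 1]]
  V a = (-2, -1, 1, 0)
Solving gives a = (-1, -2, 0, -1).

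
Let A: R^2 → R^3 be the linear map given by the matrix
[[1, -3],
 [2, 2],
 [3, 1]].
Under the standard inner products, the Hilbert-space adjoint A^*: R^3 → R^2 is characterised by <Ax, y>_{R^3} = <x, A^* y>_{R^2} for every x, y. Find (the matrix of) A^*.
A^* = A^T =
[[1, 2, 3],
 [-3, 2, 1]]

For real matrices with standard dot products, the defining identity <Ax, y> = <x, A^* y> gives (Ax)^T y = x^T (A^*) y, i.e. x^T A^T y = x^T (A^*) y. Since this holds for all x, y, we must have A^* = A^T. Therefore
A^* =
[[1, 2, 3],
 [-3, 2, 1]].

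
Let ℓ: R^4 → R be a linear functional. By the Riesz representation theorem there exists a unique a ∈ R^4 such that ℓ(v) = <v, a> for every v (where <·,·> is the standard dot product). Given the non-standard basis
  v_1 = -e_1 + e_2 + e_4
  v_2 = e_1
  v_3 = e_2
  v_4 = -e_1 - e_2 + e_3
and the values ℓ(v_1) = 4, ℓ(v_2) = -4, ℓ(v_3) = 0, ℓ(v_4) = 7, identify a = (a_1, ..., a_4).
a = (-4, 0, 3, 0)

Write a = (a_1, ..., a_4) in the standard basis. For each basis vector v_i, ℓ(v_i) = <v_i, a> is a linear equation in the a_j's. Collect the n equations into a matrix system V a = ℓ, where row i of V is v_i (expressed in the standard basis). Since V is invertible (lower-triangular with 1s on the diagonal, up to permutation), solve by back-substitution:
  V =
[[-1, 1, 0, 1],
 [1, 0, 0, 0],
 [0, 1, 0, 0],
 [-1, -1, 1, 0]]
  V a = (4, -4, 0, 7)
Solving gives a = (-4, 0, 3, 0).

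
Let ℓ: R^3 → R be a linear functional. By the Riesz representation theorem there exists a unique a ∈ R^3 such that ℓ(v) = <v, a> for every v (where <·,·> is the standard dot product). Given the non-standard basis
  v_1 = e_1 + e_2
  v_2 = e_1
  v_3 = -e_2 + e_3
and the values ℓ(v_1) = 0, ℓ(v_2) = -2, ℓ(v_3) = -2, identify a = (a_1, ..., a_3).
a = (-2, 2, 0)

Write a = (a_1, ..., a_3) in the standard basis. For each basis vector v_i, ℓ(v_i) = <v_i, a> is a linear equation in the a_j's. Collect the n equations into a matrix system V a = ℓ, where row i of V is v_i (expressed in the standard basis). Since V is invertible (lower-triangular with 1s on the diagonal, up to permutation), solve by back-substitution:
  V =
[[1, 1, 0],
 [1, 0, 0],
 [0, -1, 1]]
  V a = (0, -2, -2)
Solving gives a = (-2, 2, 0).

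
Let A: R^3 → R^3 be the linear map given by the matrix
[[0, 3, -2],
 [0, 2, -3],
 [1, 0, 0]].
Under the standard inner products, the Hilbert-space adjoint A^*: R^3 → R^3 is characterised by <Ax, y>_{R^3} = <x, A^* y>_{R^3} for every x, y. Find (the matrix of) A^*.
A^* = A^T =
[[0, 0, 1],
 [3, 2, 0],
 [-2, -3, 0]]

For real matrices with standard dot products, the defining identity <Ax, y> = <x, A^* y> gives (Ax)^T y = x^T (A^*) y, i.e. x^T A^T y = x^T (A^*) y. Since this holds for all x, y, we must have A^* = A^T. Therefore
A^* =
[[0, 0, 1],
 [3, 2, 0],
 [-2, -3, 0]].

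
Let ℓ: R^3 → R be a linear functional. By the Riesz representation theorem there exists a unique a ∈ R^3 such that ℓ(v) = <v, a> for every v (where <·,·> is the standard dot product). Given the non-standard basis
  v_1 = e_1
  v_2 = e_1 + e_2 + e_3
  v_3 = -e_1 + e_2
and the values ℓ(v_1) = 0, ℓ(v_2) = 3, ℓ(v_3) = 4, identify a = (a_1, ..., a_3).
a = (0, 4, -1)

Write a = (a_1, ..., a_3) in the standard basis. For each basis vector v_i, ℓ(v_i) = <v_i, a> is a linear equation in the a_j's. Collect the n equations into a matrix system V a = ℓ, where row i of V is v_i (expressed in the standard basis). Since V is invertible (lower-triangular with 1s on the diagonal, up to permutation), solve by back-substitution:
  V =
[[1, 0, 0],
 [1, 1, 1],
 [-1, 1, 0]]
  V a = (0, 3, 4)
Solving gives a = (0, 4, -1).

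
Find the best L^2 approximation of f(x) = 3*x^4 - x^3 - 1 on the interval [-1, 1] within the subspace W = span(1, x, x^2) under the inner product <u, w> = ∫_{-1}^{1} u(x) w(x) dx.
g(x) = 18*x^2/7 - 3*x/5 - 44/35

The best approximation g ∈ W is the orthogonal projection of f onto W. Writing g = a_0 + a_1 x + a_2 x^2, the coefficients solve the normal equations G · a = b where
  G_{ij} = <φ_i, φ_j> and b_i = <f, φ_i>, with φ_0 = 1, φ_1 = x, φ_2 = x^2.
G =
  [2, 0, 2/3]
  [0, 2/3, 0]
  [2/3, 0, 2/5],
b = (-4/5, -2/5, 4/21).
Solving gives a_0 = -44/35, a_1 = -3/5, a_2 = 18/7, so
  g(x) = 18*x^2/7 - 3*x/5 - 44/35.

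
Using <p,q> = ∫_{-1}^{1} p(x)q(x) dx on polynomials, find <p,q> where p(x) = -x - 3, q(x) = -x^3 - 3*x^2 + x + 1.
<p,q> = -4/15

Expand the product: p(x)·q(x) = x^4 + 6*x^3 + 8*x^2 - 4*x - 3.
∫_{-1}^{1} of each monomial x^k gives [2/(k+1) if k even, 0 if k odd]. Integrating term-by-term (or equivalently evaluating the antiderivative F(x) = x^5/5 + 3*x^4/2 + 8*x^3/3 - 2*x^2 - 3*x at the endpoints):
  F(1) − F(−1) = -19/30 − (-11/30) = -4/15.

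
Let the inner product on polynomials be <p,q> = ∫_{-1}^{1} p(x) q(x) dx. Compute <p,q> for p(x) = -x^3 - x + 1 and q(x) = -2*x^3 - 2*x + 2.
<p,q> = 788/105

Expand the product: p(x)·q(x) = 2*x^6 + 4*x^4 - 4*x^3 + 2*x^2 - 4*x + 2.
∫_{-1}^{1} of each monomial x^k gives [2/(k+1) if k even, 0 if k odd]. Integrating term-by-term (or equivalently evaluating the antiderivative F(x) = 2*x^7/7 + 4*x^5/5 - x^4 + 2*x^3/3 - 2*x^2 + 2*x at the endpoints):
  F(1) − F(−1) = 79/105 − (-709/105) = 788/105.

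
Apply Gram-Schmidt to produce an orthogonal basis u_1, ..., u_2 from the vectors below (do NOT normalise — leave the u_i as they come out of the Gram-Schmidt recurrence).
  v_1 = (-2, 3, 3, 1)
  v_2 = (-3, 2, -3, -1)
Orthogonal basis:
  u_1 = (-2, 3, 3, 1)
  u_2 = (-65/23, 40/23, -75/23, -25/23)

Apply the Gram-Schmidt recurrence
  u_1 = v_1
  u_i = v_i − Σ_{j<i} ((v_i · u_j) / (u_j · u_j)) · u_j.

Step by step this gives:
  u_1 = (-2, 3, 3, 1)
  u_2 = (-65/23, 40/23, -75/23, -25/23)

Orthogonality check:
  u_2 · u_1 = 0 (should be 0)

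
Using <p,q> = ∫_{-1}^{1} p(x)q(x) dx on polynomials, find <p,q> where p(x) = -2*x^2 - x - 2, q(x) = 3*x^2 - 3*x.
<p,q> = -22/5

Expand the product: p(x)·q(x) = -6*x^4 + 3*x^3 - 3*x^2 + 6*x.
∫_{-1}^{1} of each monomial x^k gives [2/(k+1) if k even, 0 if k odd]. Integrating term-by-term (or equivalently evaluating the antiderivative F(x) = -6*x^5/5 + 3*x^4/4 - x^3 + 3*x^2 at the endpoints):
  F(1) − F(−1) = 31/20 − (119/20) = -22/5.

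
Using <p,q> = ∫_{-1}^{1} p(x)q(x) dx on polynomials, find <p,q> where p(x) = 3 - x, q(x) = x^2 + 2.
<p,q> = 14

Expand the product: p(x)·q(x) = -x^3 + 3*x^2 - 2*x + 6.
∫_{-1}^{1} of each monomial x^k gives [2/(k+1) if k even, 0 if k odd]. Integrating term-by-term (or equivalently evaluating the antiderivative F(x) = -x^4/4 + x^3 - x^2 + 6*x at the endpoints):
  F(1) − F(−1) = 23/4 − (-33/4) = 14.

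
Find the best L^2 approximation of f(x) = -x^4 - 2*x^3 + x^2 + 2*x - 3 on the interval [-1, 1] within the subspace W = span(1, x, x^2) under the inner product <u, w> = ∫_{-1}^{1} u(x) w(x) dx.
g(x) = x^2/7 + 4*x/5 - 102/35

The best approximation g ∈ W is the orthogonal projection of f onto W. Writing g = a_0 + a_1 x + a_2 x^2, the coefficients solve the normal equations G · a = b where
  G_{ij} = <φ_i, φ_j> and b_i = <f, φ_i>, with φ_0 = 1, φ_1 = x, φ_2 = x^2.
G =
  [2, 0, 2/3]
  [0, 2/3, 0]
  [2/3, 0, 2/5],
b = (-86/15, 8/15, -66/35).
Solving gives a_0 = -102/35, a_1 = 4/5, a_2 = 1/7, so
  g(x) = x^2/7 + 4*x/5 - 102/35.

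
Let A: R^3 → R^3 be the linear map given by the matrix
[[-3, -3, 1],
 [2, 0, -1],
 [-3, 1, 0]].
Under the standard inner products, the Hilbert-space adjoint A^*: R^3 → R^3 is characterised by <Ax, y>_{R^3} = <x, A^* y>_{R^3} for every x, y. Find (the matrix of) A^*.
A^* = A^T =
[[-3, 2, -3],
 [-3, 0, 1],
 [1, -1, 0]]

For real matrices with standard dot products, the defining identity <Ax, y> = <x, A^* y> gives (Ax)^T y = x^T (A^*) y, i.e. x^T A^T y = x^T (A^*) y. Since this holds for all x, y, we must have A^* = A^T. Therefore
A^* =
[[-3, 2, -3],
 [-3, 0, 1],
 [1, -1, 0]].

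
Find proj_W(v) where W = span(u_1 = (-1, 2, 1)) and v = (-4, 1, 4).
proj_W(v) = (-5/3, 10/3, 5/3)

Set up U = [u_1 | ... | u_1] ∈ R^(3×1). The projector onto W = col(U) is P = U (U^T U)^(-1) U^T.
Compute U^T U =
  [6],
and U^T v = (10).
Solve U^T U · c = U^T v for the coefficients: c = (5/3). The projection is proj_W(v) = U c.
Check: (v - proj_W(v)) · u_1 = 0  (should be 0).
Result: proj_W(v) = (-5/3, 10/3, 5/3).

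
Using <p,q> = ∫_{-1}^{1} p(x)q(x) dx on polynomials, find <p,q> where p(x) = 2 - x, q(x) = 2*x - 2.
<p,q> = -28/3

Expand the product: p(x)·q(x) = -2*x^2 + 6*x - 4.
∫_{-1}^{1} of each monomial x^k gives [2/(k+1) if k even, 0 if k odd]. Integrating term-by-term (or equivalently evaluating the antiderivative F(x) = -2*x^3/3 + 3*x^2 - 4*x at the endpoints):
  F(1) − F(−1) = -5/3 − (23/3) = -28/3.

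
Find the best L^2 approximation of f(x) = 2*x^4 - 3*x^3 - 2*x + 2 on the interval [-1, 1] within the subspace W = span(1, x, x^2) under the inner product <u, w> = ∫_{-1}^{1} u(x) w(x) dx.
g(x) = 12*x^2/7 - 19*x/5 + 64/35

The best approximation g ∈ W is the orthogonal projection of f onto W. Writing g = a_0 + a_1 x + a_2 x^2, the coefficients solve the normal equations G · a = b where
  G_{ij} = <φ_i, φ_j> and b_i = <f, φ_i>, with φ_0 = 1, φ_1 = x, φ_2 = x^2.
G =
  [2, 0, 2/3]
  [0, 2/3, 0]
  [2/3, 0, 2/5],
b = (24/5, -38/15, 40/21).
Solving gives a_0 = 64/35, a_1 = -19/5, a_2 = 12/7, so
  g(x) = 12*x^2/7 - 19*x/5 + 64/35.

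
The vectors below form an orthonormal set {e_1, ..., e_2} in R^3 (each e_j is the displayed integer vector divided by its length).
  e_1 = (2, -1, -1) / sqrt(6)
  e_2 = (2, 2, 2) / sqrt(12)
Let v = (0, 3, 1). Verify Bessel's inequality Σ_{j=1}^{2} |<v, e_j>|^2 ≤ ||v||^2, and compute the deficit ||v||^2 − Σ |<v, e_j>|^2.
Σ |<v, e_j>|^2 = 8; ||v||^2 = 10; deficit = 2

Write each e_j = u_j / sqrt(<u_j, u_j>) where u_j is the displayed integer vector. Then <v, e_j> = <v, u_j> / sqrt(<u_j, u_j>), so |<v, e_j>|^2 = <v, u_j>^2 / <u_j, u_j>.
Coefficients: <v, e_1> = -4/sqrt(6), <v, e_2> = 8/sqrt(12).
Square and sum: Σ |<v, e_j>|^2 = 8.
Compute ||v||^2 = v·v = 10.
Deficit = 10 − 8 = 2 ≥ 0, confirming Bessel's inequality. (The deficit equals ||v − Σ <v,e_j> e_j||^2, the squared distance from v to span{e_j}.)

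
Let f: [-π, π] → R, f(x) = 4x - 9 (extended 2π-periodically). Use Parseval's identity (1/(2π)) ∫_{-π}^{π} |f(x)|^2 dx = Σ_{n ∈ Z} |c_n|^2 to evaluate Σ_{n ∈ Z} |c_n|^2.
Σ |c_n|^2 = 16π^2/3 + 81

Expand and integrate term by term over [-π, π]:
  ∫ (4x)^2 dx = 16·(2π^3/3); ∫ 2·4·(-9)·x dx = 0 (odd integrand); ∫ (-9)^2 dx = 81·2π.
So (1/(2π)) ∫_{-π}^{π} (4x - 9)^2 dx = 16π^2/3 + 81 = 16π^2/3 + 81.
Parseval ⇒ Σ |c_n|^2 = 16π^2/3 + 81.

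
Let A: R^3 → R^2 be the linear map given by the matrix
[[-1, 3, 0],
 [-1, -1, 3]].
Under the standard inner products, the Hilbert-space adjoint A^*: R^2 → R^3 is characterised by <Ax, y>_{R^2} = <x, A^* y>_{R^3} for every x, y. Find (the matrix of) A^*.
A^* = A^T =
[[-1, -1],
 [3, -1],
 [0, 3]]

For real matrices with standard dot products, the defining identity <Ax, y> = <x, A^* y> gives (Ax)^T y = x^T (A^*) y, i.e. x^T A^T y = x^T (A^*) y. Since this holds for all x, y, we must have A^* = A^T. Therefore
A^* =
[[-1, -1],
 [3, -1],
 [0, 3]].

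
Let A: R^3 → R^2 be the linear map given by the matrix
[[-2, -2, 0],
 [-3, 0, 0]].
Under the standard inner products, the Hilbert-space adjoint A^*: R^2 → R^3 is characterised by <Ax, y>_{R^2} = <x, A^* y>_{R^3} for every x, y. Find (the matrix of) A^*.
A^* = A^T =
[[-2, -3],
 [-2, 0],
 [0, 0]]

For real matrices with standard dot products, the defining identity <Ax, y> = <x, A^* y> gives (Ax)^T y = x^T (A^*) y, i.e. x^T A^T y = x^T (A^*) y. Since this holds for all x, y, we must have A^* = A^T. Therefore
A^* =
[[-2, -3],
 [-2, 0],
 [0, 0]].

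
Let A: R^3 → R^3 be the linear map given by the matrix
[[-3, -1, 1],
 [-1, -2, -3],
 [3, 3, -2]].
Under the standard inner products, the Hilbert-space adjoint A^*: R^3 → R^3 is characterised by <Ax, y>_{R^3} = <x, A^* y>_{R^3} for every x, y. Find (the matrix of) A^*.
A^* = A^T =
[[-3, -1, 3],
 [-1, -2, 3],
 [1, -3, -2]]

For real matrices with standard dot products, the defining identity <Ax, y> = <x, A^* y> gives (Ax)^T y = x^T (A^*) y, i.e. x^T A^T y = x^T (A^*) y. Since this holds for all x, y, we must have A^* = A^T. Therefore
A^* =
[[-3, -1, 3],
 [-1, -2, 3],
 [1, -3, -2]].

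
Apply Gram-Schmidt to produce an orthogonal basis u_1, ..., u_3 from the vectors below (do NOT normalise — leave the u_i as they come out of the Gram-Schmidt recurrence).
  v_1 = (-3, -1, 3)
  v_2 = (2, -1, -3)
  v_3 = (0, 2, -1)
Orthogonal basis:
  u_1 = (-3, -1, 3)
  u_2 = (-4/19, -33/19, -15/19)
  u_3 = (-33/35, 33/70, -11/14)

Apply the Gram-Schmidt recurrence
  u_1 = v_1
  u_i = v_i − Σ_{j<i} ((v_i · u_j) / (u_j · u_j)) · u_j.

Step by step this gives:
  u_1 = (-3, -1, 3)
  u_2 = (-4/19, -33/19, -15/19)
  u_3 = (-33/35, 33/70, -11/14)

Orthogonality check:
  u_2 · u_1 = 0 (should be 0)
  u_3 · u_1 = 0 (should be 0)
  u_3 · u_2 = 0 (should be 0)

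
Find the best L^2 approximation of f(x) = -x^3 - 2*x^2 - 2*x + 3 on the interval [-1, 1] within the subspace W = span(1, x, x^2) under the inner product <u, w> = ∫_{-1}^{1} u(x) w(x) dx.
g(x) = -2*x^2 - 13*x/5 + 3

The best approximation g ∈ W is the orthogonal projection of f onto W. Writing g = a_0 + a_1 x + a_2 x^2, the coefficients solve the normal equations G · a = b where
  G_{ij} = <φ_i, φ_j> and b_i = <f, φ_i>, with φ_0 = 1, φ_1 = x, φ_2 = x^2.
G =
  [2, 0, 2/3]
  [0, 2/3, 0]
  [2/3, 0, 2/5],
b = (14/3, -26/15, 6/5).
Solving gives a_0 = 3, a_1 = -13/5, a_2 = -2, so
  g(x) = -2*x^2 - 13*x/5 + 3.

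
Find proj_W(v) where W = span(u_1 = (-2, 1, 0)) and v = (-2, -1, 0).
proj_W(v) = (-6/5, 3/5, 0)

Set up U = [u_1 | ... | u_1] ∈ R^(3×1). The projector onto W = col(U) is P = U (U^T U)^(-1) U^T.
Compute U^T U =
  [5],
and U^T v = (3).
Solve U^T U · c = U^T v for the coefficients: c = (3/5). The projection is proj_W(v) = U c.
Check: (v - proj_W(v)) · u_1 = 0  (should be 0).
Result: proj_W(v) = (-6/5, 3/5, 0).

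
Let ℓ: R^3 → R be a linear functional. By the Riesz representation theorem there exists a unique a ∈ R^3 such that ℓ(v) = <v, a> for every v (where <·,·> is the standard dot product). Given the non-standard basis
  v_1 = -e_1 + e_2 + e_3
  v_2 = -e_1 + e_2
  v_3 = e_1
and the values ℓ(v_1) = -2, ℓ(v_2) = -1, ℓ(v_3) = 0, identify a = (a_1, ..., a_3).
a = (0, -1, -1)

Write a = (a_1, ..., a_3) in the standard basis. For each basis vector v_i, ℓ(v_i) = <v_i, a> is a linear equation in the a_j's. Collect the n equations into a matrix system V a = ℓ, where row i of V is v_i (expressed in the standard basis). Since V is invertible (lower-triangular with 1s on the diagonal, up to permutation), solve by back-substitution:
  V =
[[-1, 1, 1],
 [-1, 1, 0],
 [1, 0, 0]]
  V a = (-2, -1, 0)
Solving gives a = (0, -1, -1).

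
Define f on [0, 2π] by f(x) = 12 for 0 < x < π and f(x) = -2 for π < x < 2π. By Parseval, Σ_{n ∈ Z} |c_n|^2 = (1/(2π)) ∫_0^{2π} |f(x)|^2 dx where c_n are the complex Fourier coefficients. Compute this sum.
Σ |c_n|^2 = 74

Parseval equates the L^2 energy of f (normalised by 1/(2π)) with the ℓ^2 sum of its Fourier coefficients: (1/(2π)) ∫_0^{2π} |f|^2 = Σ |c_n|^2.
Compute the left side: (1/(2π)) [∫_0^π 12^2 dx + ∫_π^{2π} (-2)^2 dx] = (1/(2π)) · (144π + 4π) = (144 + 4)/2 = 74.
So Σ_{n ∈ Z} |c_n|^2 = 74.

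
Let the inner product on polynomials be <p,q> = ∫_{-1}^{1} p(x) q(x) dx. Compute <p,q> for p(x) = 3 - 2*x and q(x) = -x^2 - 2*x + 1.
<p,q> = 20/3

Expand the product: p(x)·q(x) = 2*x^3 + x^2 - 8*x + 3.
∫_{-1}^{1} of each monomial x^k gives [2/(k+1) if k even, 0 if k odd]. Integrating term-by-term (or equivalently evaluating the antiderivative F(x) = x^4/2 + x^3/3 - 4*x^2 + 3*x at the endpoints):
  F(1) − F(−1) = -1/6 − (-41/6) = 20/3.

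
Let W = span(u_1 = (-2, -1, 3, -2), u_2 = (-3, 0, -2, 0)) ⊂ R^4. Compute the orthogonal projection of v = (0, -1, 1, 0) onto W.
proj_W(v) = (2/117, -2/9, 38/39, -4/9)

Set up U = [u_1 | ... | u_2] ∈ R^(4×2). The projector onto W = col(U) is P = U (U^T U)^(-1) U^T.
Compute U^T U =
  [18, 0]
  [0, 13],
and U^T v = (4, -2).
Solve U^T U · c = U^T v for the coefficients: c = (2/9, -2/13). The projection is proj_W(v) = U c.
Check: (v - proj_W(v)) · u_1 = 0  (should be 0).
Check: (v - proj_W(v)) · u_2 = 0  (should be 0).
Result: proj_W(v) = (2/117, -2/9, 38/39, -4/9).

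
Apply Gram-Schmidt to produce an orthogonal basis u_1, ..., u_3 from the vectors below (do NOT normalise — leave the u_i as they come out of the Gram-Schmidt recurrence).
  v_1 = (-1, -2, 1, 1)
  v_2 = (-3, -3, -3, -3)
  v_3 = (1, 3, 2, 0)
Orthogonal basis:
  u_1 = (-1, -2, 1, 1)
  u_2 = (-18/7, -15/7, -24/7, -24/7)
  u_3 = (-8/9, 16/27, 31/27, -23/27)

Apply the Gram-Schmidt recurrence
  u_1 = v_1
  u_i = v_i − Σ_{j<i} ((v_i · u_j) / (u_j · u_j)) · u_j.

Step by step this gives:
  u_1 = (-1, -2, 1, 1)
  u_2 = (-18/7, -15/7, -24/7, -24/7)
  u_3 = (-8/9, 16/27, 31/27, -23/27)

Orthogonality check:
  u_2 · u_1 = 0 (should be 0)
  u_3 · u_1 = 0 (should be 0)
  u_3 · u_2 = 0 (should be 0)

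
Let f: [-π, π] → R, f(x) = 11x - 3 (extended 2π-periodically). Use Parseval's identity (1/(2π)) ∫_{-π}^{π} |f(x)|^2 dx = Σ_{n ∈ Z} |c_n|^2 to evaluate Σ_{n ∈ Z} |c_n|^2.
Σ |c_n|^2 = 121π^2/3 + 9

Expand and integrate term by term over [-π, π]:
  ∫ (11x)^2 dx = 121·(2π^3/3); ∫ 2·11·(-3)·x dx = 0 (odd integrand); ∫ (-3)^2 dx = 9·2π.
So (1/(2π)) ∫_{-π}^{π} (11x - 3)^2 dx = 121π^2/3 + 9 = 121π^2/3 + 9.
Parseval ⇒ Σ |c_n|^2 = 121π^2/3 + 9.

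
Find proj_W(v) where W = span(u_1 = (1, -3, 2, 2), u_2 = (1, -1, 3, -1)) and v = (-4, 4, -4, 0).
proj_W(v) = (-37/19, 69/19, -5, -11/19)

Set up U = [u_1 | ... | u_2] ∈ R^(4×2). The projector onto W = col(U) is P = U (U^T U)^(-1) U^T.
Compute U^T U =
  [18, 8]
  [8, 12],
and U^T v = (-24, -20).
Solve U^T U · c = U^T v for the coefficients: c = (-16/19, -21/19). The projection is proj_W(v) = U c.
Check: (v - proj_W(v)) · u_1 = 0  (should be 0).
Check: (v - proj_W(v)) · u_2 = 0  (should be 0).
Result: proj_W(v) = (-37/19, 69/19, -5, -11/19).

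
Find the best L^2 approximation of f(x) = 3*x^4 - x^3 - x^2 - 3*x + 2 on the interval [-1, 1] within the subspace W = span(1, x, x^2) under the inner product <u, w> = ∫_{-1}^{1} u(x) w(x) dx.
g(x) = 11*x^2/7 - 18*x/5 + 61/35

The best approximation g ∈ W is the orthogonal projection of f onto W. Writing g = a_0 + a_1 x + a_2 x^2, the coefficients solve the normal equations G · a = b where
  G_{ij} = <φ_i, φ_j> and b_i = <f, φ_i>, with φ_0 = 1, φ_1 = x, φ_2 = x^2.
G =
  [2, 0, 2/3]
  [0, 2/3, 0]
  [2/3, 0, 2/5],
b = (68/15, -12/5, 188/105).
Solving gives a_0 = 61/35, a_1 = -18/5, a_2 = 11/7, so
  g(x) = 11*x^2/7 - 18*x/5 + 61/35.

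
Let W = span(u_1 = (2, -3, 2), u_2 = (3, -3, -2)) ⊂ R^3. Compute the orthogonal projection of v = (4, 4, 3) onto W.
proj_W(v) = (-152/253, 42/253, 468/253)

Set up U = [u_1 | ... | u_2] ∈ R^(3×2). The projector onto W = col(U) is P = U (U^T U)^(-1) U^T.
Compute U^T U =
  [17, 11]
  [11, 22],
and U^T v = (2, -6).
Solve U^T U · c = U^T v for the coefficients: c = (10/23, -124/253). The projection is proj_W(v) = U c.
Check: (v - proj_W(v)) · u_1 = 0  (should be 0).
Check: (v - proj_W(v)) · u_2 = 0  (should be 0).
Result: proj_W(v) = (-152/253, 42/253, 468/253).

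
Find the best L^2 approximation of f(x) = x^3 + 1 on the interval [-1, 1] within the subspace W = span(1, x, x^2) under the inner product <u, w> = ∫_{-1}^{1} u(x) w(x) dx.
g(x) = 3*x/5 + 1

The best approximation g ∈ W is the orthogonal projection of f onto W. Writing g = a_0 + a_1 x + a_2 x^2, the coefficients solve the normal equations G · a = b where
  G_{ij} = <φ_i, φ_j> and b_i = <f, φ_i>, with φ_0 = 1, φ_1 = x, φ_2 = x^2.
G =
  [2, 0, 2/3]
  [0, 2/3, 0]
  [2/3, 0, 2/5],
b = (2, 2/5, 2/3).
Solving gives a_0 = 1, a_1 = 3/5, a_2 = 0, so
  g(x) = 3*x/5 + 1.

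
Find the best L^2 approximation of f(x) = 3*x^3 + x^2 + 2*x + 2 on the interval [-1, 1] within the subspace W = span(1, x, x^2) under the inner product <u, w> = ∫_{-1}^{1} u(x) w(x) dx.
g(x) = x^2 + 19*x/5 + 2

The best approximation g ∈ W is the orthogonal projection of f onto W. Writing g = a_0 + a_1 x + a_2 x^2, the coefficients solve the normal equations G · a = b where
  G_{ij} = <φ_i, φ_j> and b_i = <f, φ_i>, with φ_0 = 1, φ_1 = x, φ_2 = x^2.
G =
  [2, 0, 2/3]
  [0, 2/3, 0]
  [2/3, 0, 2/5],
b = (14/3, 38/15, 26/15).
Solving gives a_0 = 2, a_1 = 19/5, a_2 = 1, so
  g(x) = x^2 + 19*x/5 + 2.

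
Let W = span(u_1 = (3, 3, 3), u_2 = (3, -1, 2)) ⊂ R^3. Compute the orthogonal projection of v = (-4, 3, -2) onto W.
proj_W(v) = (-101/26, 79/26, -28/13)

Set up U = [u_1 | ... | u_2] ∈ R^(3×2). The projector onto W = col(U) is P = U (U^T U)^(-1) U^T.
Compute U^T U =
  [27, 12]
  [12, 14],
and U^T v = (-9, -19).
Solve U^T U · c = U^T v for the coefficients: c = (17/39, -45/26). The projection is proj_W(v) = U c.
Check: (v - proj_W(v)) · u_1 = 0  (should be 0).
Check: (v - proj_W(v)) · u_2 = 0  (should be 0).
Result: proj_W(v) = (-101/26, 79/26, -28/13).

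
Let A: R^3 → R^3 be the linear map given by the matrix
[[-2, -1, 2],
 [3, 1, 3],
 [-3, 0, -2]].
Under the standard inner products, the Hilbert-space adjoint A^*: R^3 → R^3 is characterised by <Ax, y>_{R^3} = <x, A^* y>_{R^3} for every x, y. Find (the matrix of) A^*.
A^* = A^T =
[[-2, 3, -3],
 [-1, 1, 0],
 [2, 3, -2]]

For real matrices with standard dot products, the defining identity <Ax, y> = <x, A^* y> gives (Ax)^T y = x^T (A^*) y, i.e. x^T A^T y = x^T (A^*) y. Since this holds for all x, y, we must have A^* = A^T. Therefore
A^* =
[[-2, 3, -3],
 [-1, 1, 0],
 [2, 3, -2]].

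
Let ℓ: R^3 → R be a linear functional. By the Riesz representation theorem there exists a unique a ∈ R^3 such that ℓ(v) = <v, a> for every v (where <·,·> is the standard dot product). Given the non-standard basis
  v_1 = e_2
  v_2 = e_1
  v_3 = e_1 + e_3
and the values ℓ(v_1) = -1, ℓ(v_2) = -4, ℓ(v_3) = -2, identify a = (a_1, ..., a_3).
a = (-4, -1, 2)

Write a = (a_1, ..., a_3) in the standard basis. For each basis vector v_i, ℓ(v_i) = <v_i, a> is a linear equation in the a_j's. Collect the n equations into a matrix system V a = ℓ, where row i of V is v_i (expressed in the standard basis). Since V is invertible (lower-triangular with 1s on the diagonal, up to permutation), solve by back-substitution:
  V =
[[0, 1, 0],
 [1, 0, 0],
 [1, 0, 1]]
  V a = (-1, -4, -2)
Solving gives a = (-4, -1, 2).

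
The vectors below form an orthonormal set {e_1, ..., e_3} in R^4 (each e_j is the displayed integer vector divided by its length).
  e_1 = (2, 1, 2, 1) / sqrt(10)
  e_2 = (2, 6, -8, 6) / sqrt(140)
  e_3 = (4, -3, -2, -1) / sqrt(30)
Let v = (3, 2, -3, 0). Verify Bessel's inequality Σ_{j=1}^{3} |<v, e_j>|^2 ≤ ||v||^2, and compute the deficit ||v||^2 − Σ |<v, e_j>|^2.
Σ |<v, e_j>|^2 = 89/5; ||v||^2 = 22; deficit = 21/5

Write each e_j = u_j / sqrt(<u_j, u_j>) where u_j is the displayed integer vector. Then <v, e_j> = <v, u_j> / sqrt(<u_j, u_j>), so |<v, e_j>|^2 = <v, u_j>^2 / <u_j, u_j>.
Coefficients: <v, e_1> = 2/sqrt(10), <v, e_2> = 42/sqrt(140), <v, e_3> = 12/sqrt(30).
Square and sum: Σ |<v, e_j>|^2 = 89/5.
Compute ||v||^2 = v·v = 22.
Deficit = 22 − 89/5 = 21/5 ≥ 0, confirming Bessel's inequality. (The deficit equals ||v − Σ <v,e_j> e_j||^2, the squared distance from v to span{e_j}.)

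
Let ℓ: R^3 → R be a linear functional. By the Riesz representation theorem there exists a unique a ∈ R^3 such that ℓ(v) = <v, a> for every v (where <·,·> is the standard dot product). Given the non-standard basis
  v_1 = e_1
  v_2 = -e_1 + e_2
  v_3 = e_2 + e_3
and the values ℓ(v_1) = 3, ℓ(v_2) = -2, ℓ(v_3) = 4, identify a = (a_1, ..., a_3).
a = (3, 1, 3)

Write a = (a_1, ..., a_3) in the standard basis. For each basis vector v_i, ℓ(v_i) = <v_i, a> is a linear equation in the a_j's. Collect the n equations into a matrix system V a = ℓ, where row i of V is v_i (expressed in the standard basis). Since V is invertible (lower-triangular with 1s on the diagonal, up to permutation), solve by back-substitution:
  V =
[[1, 0, 0],
 [-1, 1, 0],
 [0, 1, 1]]
  V a = (3, -2, 4)
Solving gives a = (3, 1, 3).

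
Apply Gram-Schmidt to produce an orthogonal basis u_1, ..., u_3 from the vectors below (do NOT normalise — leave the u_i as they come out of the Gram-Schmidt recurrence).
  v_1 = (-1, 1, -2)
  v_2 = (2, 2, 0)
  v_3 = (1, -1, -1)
Orthogonal basis:
  u_1 = (-1, 1, -2)
  u_2 = (2, 2, 0)
  u_3 = (1, -1, -1)

Apply the Gram-Schmidt recurrence
  u_1 = v_1
  u_i = v_i − Σ_{j<i} ((v_i · u_j) / (u_j · u_j)) · u_j.

Step by step this gives:
  u_1 = (-1, 1, -2)
  u_2 = (2, 2, 0)
  u_3 = (1, -1, -1)

Orthogonality check:
  u_2 · u_1 = 0 (should be 0)
  u_3 · u_1 = 0 (should be 0)
  u_3 · u_2 = 0 (should be 0)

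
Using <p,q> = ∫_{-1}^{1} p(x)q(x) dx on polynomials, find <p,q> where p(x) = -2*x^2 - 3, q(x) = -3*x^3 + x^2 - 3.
<p,q> = 96/5

Expand the product: p(x)·q(x) = 6*x^5 - 2*x^4 + 9*x^3 + 3*x^2 + 9.
∫_{-1}^{1} of each monomial x^k gives [2/(k+1) if k even, 0 if k odd]. Integrating term-by-term (or equivalently evaluating the antiderivative F(x) = x^6 - 2*x^5/5 + 9*x^4/4 + x^3 + 9*x at the endpoints):
  F(1) − F(−1) = 257/20 − (-127/20) = 96/5.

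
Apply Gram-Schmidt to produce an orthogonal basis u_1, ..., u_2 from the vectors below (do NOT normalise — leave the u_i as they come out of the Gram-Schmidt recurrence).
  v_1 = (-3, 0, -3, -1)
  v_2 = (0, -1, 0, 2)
Orthogonal basis:
  u_1 = (-3, 0, -3, -1)
  u_2 = (-6/19, -1, -6/19, 36/19)

Apply the Gram-Schmidt recurrence
  u_1 = v_1
  u_i = v_i − Σ_{j<i} ((v_i · u_j) / (u_j · u_j)) · u_j.

Step by step this gives:
  u_1 = (-3, 0, -3, -1)
  u_2 = (-6/19, -1, -6/19, 36/19)

Orthogonality check:
  u_2 · u_1 = 0 (should be 0)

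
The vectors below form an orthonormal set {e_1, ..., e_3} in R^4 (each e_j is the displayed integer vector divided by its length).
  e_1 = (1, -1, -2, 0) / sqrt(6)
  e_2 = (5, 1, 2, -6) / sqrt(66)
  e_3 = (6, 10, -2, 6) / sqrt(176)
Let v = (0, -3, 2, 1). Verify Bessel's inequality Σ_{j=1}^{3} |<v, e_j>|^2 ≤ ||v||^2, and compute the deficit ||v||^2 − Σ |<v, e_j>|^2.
Σ |<v, e_j>|^2 = 5; ||v||^2 = 14; deficit = 9

Write each e_j = u_j / sqrt(<u_j, u_j>) where u_j is the displayed integer vector. Then <v, e_j> = <v, u_j> / sqrt(<u_j, u_j>), so |<v, e_j>|^2 = <v, u_j>^2 / <u_j, u_j>.
Coefficients: <v, e_1> = -1/sqrt(6), <v, e_2> = -5/sqrt(66), <v, e_3> = -28/sqrt(176).
Square and sum: Σ |<v, e_j>|^2 = 5.
Compute ||v||^2 = v·v = 14.
Deficit = 14 − 5 = 9 ≥ 0, confirming Bessel's inequality. (The deficit equals ||v − Σ <v,e_j> e_j||^2, the squared distance from v to span{e_j}.)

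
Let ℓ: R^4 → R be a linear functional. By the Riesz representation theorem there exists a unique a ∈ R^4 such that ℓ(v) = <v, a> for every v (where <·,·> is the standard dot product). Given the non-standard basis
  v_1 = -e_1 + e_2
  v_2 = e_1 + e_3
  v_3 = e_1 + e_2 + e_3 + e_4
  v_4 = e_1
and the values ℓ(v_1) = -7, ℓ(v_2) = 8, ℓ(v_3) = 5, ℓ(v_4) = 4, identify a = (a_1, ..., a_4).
a = (4, -3, 4, 0)

Write a = (a_1, ..., a_4) in the standard basis. For each basis vector v_i, ℓ(v_i) = <v_i, a> is a linear equation in the a_j's. Collect the n equations into a matrix system V a = ℓ, where row i of V is v_i (expressed in the standard basis). Since V is invertible (lower-triangular with 1s on the diagonal, up to permutation), solve by back-substitution:
  V =
[[-1, 1, 0, 0],
 [1, 0, 1, 0],
 [1, 1, 1, 1],
 [1, 0, 0, 0]]
  V a = (-7, 8, 5, 4)
Solving gives a = (4, -3, 4, 0).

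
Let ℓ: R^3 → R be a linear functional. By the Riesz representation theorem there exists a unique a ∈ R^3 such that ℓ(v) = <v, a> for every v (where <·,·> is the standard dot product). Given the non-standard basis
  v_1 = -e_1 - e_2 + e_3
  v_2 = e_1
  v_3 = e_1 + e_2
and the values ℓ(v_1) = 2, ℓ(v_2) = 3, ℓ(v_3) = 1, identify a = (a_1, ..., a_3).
a = (3, -2, 3)

Write a = (a_1, ..., a_3) in the standard basis. For each basis vector v_i, ℓ(v_i) = <v_i, a> is a linear equation in the a_j's. Collect the n equations into a matrix system V a = ℓ, where row i of V is v_i (expressed in the standard basis). Since V is invertible (lower-triangular with 1s on the diagonal, up to permutation), solve by back-substitution:
  V =
[[-1, -1, 1],
 [1, 0, 0],
 [1, 1, 0]]
  V a = (2, 3, 1)
Solving gives a = (3, -2, 3).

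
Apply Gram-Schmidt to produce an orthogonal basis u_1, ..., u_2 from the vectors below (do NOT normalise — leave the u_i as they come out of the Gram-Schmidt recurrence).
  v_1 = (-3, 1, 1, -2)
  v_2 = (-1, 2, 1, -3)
Orthogonal basis:
  u_1 = (-3, 1, 1, -2)
  u_2 = (7/5, 6/5, 1/5, -7/5)

Apply the Gram-Schmidt recurrence
  u_1 = v_1
  u_i = v_i − Σ_{j<i} ((v_i · u_j) / (u_j · u_j)) · u_j.

Step by step this gives:
  u_1 = (-3, 1, 1, -2)
  u_2 = (7/5, 6/5, 1/5, -7/5)

Orthogonality check:
  u_2 · u_1 = 0 (should be 0)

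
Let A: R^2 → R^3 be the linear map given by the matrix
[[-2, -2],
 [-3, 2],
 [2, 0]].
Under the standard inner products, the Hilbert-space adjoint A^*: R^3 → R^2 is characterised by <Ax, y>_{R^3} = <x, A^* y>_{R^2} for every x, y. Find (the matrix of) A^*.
A^* = A^T =
[[-2, -3, 2],
 [-2, 2, 0]]

For real matrices with standard dot products, the defining identity <Ax, y> = <x, A^* y> gives (Ax)^T y = x^T (A^*) y, i.e. x^T A^T y = x^T (A^*) y. Since this holds for all x, y, we must have A^* = A^T. Therefore
A^* =
[[-2, -3, 2],
 [-2, 2, 0]].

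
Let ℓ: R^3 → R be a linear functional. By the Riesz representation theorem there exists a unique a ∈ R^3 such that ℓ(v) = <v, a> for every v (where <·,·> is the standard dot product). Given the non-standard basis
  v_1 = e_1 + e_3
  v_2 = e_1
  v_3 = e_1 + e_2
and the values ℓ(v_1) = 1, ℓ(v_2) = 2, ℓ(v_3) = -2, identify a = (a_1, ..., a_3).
a = (2, -4, -1)

Write a = (a_1, ..., a_3) in the standard basis. For each basis vector v_i, ℓ(v_i) = <v_i, a> is a linear equation in the a_j's. Collect the n equations into a matrix system V a = ℓ, where row i of V is v_i (expressed in the standard basis). Since V is invertible (lower-triangular with 1s on the diagonal, up to permutation), solve by back-substitution:
  V =
[[1, 0, 1],
 [1, 0, 0],
 [1, 1, 0]]
  V a = (1, 2, -2)
Solving gives a = (2, -4, -1).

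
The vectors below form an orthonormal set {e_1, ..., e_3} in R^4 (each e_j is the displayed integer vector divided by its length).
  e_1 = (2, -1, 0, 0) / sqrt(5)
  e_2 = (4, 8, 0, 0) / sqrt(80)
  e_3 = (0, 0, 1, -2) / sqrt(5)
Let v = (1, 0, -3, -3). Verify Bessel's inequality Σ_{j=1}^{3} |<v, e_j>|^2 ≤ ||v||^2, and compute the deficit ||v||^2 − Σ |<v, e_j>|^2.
Σ |<v, e_j>|^2 = 14/5; ||v||^2 = 19; deficit = 81/5

Write each e_j = u_j / sqrt(<u_j, u_j>) where u_j is the displayed integer vector. Then <v, e_j> = <v, u_j> / sqrt(<u_j, u_j>), so |<v, e_j>|^2 = <v, u_j>^2 / <u_j, u_j>.
Coefficients: <v, e_1> = 2/sqrt(5), <v, e_2> = 4/sqrt(80), <v, e_3> = 3/sqrt(5).
Square and sum: Σ |<v, e_j>|^2 = 14/5.
Compute ||v||^2 = v·v = 19.
Deficit = 19 − 14/5 = 81/5 ≥ 0, confirming Bessel's inequality. (The deficit equals ||v − Σ <v,e_j> e_j||^2, the squared distance from v to span{e_j}.)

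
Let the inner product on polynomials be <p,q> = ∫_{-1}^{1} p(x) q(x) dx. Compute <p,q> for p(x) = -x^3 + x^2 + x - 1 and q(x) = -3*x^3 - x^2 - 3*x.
<p,q> = -92/105

Expand the product: p(x)·q(x) = 3*x^6 - 2*x^5 - x^4 - x^3 - 2*x^2 + 3*x.
∫_{-1}^{1} of each monomial x^k gives [2/(k+1) if k even, 0 if k odd]. Integrating term-by-term (or equivalently evaluating the antiderivative F(x) = 3*x^7/7 - x^6/3 - x^5/5 - x^4/4 - 2*x^3/3 + 3*x^2/2 at the endpoints):
  F(1) − F(−1) = 67/140 − (569/420) = -92/105.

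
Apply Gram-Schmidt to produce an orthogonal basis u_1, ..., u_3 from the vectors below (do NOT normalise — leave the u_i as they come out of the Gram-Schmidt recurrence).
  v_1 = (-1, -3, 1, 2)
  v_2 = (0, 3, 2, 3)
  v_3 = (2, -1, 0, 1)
Orthogonal basis:
  u_1 = (-1, -3, 1, 2)
  u_2 = (-1/15, 14/5, 31/15, 47/15)
  u_3 = (724/329, -20/47, -72/329, 4/7)

Apply the Gram-Schmidt recurrence
  u_1 = v_1
  u_i = v_i − Σ_{j<i} ((v_i · u_j) / (u_j · u_j)) · u_j.

Step by step this gives:
  u_1 = (-1, -3, 1, 2)
  u_2 = (-1/15, 14/5, 31/15, 47/15)
  u_3 = (724/329, -20/47, -72/329, 4/7)

Orthogonality check:
  u_2 · u_1 = 0 (should be 0)
  u_3 · u_1 = 0 (should be 0)
  u_3 · u_2 = 0 (should be 0)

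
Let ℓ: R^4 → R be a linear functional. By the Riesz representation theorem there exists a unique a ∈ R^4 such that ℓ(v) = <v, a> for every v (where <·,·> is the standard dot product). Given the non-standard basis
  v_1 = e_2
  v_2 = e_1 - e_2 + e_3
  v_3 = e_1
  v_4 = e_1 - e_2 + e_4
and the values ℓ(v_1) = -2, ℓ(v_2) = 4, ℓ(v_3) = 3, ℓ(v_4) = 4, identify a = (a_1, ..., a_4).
a = (3, -2, -1, -1)

Write a = (a_1, ..., a_4) in the standard basis. For each basis vector v_i, ℓ(v_i) = <v_i, a> is a linear equation in the a_j's. Collect the n equations into a matrix system V a = ℓ, where row i of V is v_i (expressed in the standard basis). Since V is invertible (lower-triangular with 1s on the diagonal, up to permutation), solve by back-substitution:
  V =
[[0, 1, 0, 0],
 [1, -1, 1, 0],
 [1, 0, 0, 0],
 [1, -1, 0, 1]]
  V a = (-2, 4, 3, 4)
Solving gives a = (3, -2, -1, -1).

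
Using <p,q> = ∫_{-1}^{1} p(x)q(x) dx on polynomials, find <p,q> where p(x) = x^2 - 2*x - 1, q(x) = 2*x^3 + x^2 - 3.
<p,q> = 32/15

Expand the product: p(x)·q(x) = 2*x^5 - 3*x^4 - 4*x^3 - 4*x^2 + 6*x + 3.
∫_{-1}^{1} of each monomial x^k gives [2/(k+1) if k even, 0 if k odd]. Integrating term-by-term (or equivalently evaluating the antiderivative F(x) = x^6/3 - 3*x^5/5 - x^4 - 4*x^3/3 + 3*x^2 + 3*x at the endpoints):
  F(1) − F(−1) = 17/5 − (19/15) = 32/15.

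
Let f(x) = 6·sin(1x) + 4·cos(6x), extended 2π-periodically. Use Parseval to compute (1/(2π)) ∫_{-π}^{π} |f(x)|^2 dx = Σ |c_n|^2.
Σ |c_n|^2 = 26

Expand |f|^2 and use orthogonality of {sin(nx), cos(mx)} on [-π, π]:
  ∫_{-π}^{π} sin(nx)^2 dx = π, ∫ cos(mx)^2 dx = π, and cross terms integrate to 0.
So ∫_{-π}^{π} f(x)^2 dx = 6^2 · π + 4^2 · π = (36 + 16)π.
Divide by 2π: (36 + 16)/2 = 26.
By Parseval, this equals Σ |c_n|^2.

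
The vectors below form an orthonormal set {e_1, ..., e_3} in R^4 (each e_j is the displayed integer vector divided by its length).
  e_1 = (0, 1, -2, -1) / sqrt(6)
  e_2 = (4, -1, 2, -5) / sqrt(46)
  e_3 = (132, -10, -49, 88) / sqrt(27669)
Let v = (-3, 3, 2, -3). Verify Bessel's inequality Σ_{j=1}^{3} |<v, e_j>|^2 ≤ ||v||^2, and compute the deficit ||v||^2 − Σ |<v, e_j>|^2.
Σ |<v, e_j>|^2 = 9406/401; ||v||^2 = 31; deficit = 3025/401

Write each e_j = u_j / sqrt(<u_j, u_j>) where u_j is the displayed integer vector. Then <v, e_j> = <v, u_j> / sqrt(<u_j, u_j>), so |<v, e_j>|^2 = <v, u_j>^2 / <u_j, u_j>.
Coefficients: <v, e_1> = 2/sqrt(6), <v, e_2> = 4/sqrt(46), <v, e_3> = -788/sqrt(27669).
Square and sum: Σ |<v, e_j>|^2 = 9406/401.
Compute ||v||^2 = v·v = 31.
Deficit = 31 − 9406/401 = 3025/401 ≥ 0, confirming Bessel's inequality. (The deficit equals ||v − Σ <v,e_j> e_j||^2, the squared distance from v to span{e_j}.)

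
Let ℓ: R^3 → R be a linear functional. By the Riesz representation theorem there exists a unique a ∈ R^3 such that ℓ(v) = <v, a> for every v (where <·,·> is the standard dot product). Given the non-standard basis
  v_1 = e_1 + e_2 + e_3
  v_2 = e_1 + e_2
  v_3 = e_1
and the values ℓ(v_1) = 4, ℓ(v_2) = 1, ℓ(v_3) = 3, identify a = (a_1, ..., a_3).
a = (3, -2, 3)

Write a = (a_1, ..., a_3) in the standard basis. For each basis vector v_i, ℓ(v_i) = <v_i, a> is a linear equation in the a_j's. Collect the n equations into a matrix system V a = ℓ, where row i of V is v_i (expressed in the standard basis). Since V is invertible (lower-triangular with 1s on the diagonal, up to permutation), solve by back-substitution:
  V =
[[1, 1, 1],
 [1, 1, 0],
 [1, 0, 0]]
  V a = (4, 1, 3)
Solving gives a = (3, -2, 3).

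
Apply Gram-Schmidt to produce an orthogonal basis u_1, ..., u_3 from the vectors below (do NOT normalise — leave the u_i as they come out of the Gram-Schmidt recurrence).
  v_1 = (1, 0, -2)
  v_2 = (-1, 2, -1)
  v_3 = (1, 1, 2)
Orthogonal basis:
  u_1 = (1, 0, -2)
  u_2 = (-6/5, 2, -3/5)
  u_3 = (44/29, 33/29, 22/29)

Apply the Gram-Schmidt recurrence
  u_1 = v_1
  u_i = v_i − Σ_{j<i} ((v_i · u_j) / (u_j · u_j)) · u_j.

Step by step this gives:
  u_1 = (1, 0, -2)
  u_2 = (-6/5, 2, -3/5)
  u_3 = (44/29, 33/29, 22/29)

Orthogonality check:
  u_2 · u_1 = 0 (should be 0)
  u_3 · u_1 = 0 (should be 0)
  u_3 · u_2 = 0 (should be 0)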